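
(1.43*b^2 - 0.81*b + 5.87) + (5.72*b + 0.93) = 1.43*b^2 + 4.91*b + 6.8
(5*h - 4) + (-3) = 5*h - 7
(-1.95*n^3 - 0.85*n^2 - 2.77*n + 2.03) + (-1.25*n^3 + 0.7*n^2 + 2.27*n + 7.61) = -3.2*n^3 - 0.15*n^2 - 0.5*n + 9.64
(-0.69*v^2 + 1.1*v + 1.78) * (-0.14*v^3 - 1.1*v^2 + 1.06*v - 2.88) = 0.0966*v^5 + 0.605*v^4 - 2.1906*v^3 + 1.1952*v^2 - 1.2812*v - 5.1264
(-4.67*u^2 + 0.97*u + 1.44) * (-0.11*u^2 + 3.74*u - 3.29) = 0.5137*u^4 - 17.5725*u^3 + 18.8337*u^2 + 2.1943*u - 4.7376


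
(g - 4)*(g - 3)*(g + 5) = g^3 - 2*g^2 - 23*g + 60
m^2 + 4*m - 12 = (m - 2)*(m + 6)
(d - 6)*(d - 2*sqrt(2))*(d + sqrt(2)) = d^3 - 6*d^2 - sqrt(2)*d^2 - 4*d + 6*sqrt(2)*d + 24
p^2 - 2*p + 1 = (p - 1)^2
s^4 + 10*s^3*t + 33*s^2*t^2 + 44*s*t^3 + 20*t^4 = (s + t)*(s + 2*t)^2*(s + 5*t)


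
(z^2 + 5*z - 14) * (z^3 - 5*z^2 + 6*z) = z^5 - 33*z^3 + 100*z^2 - 84*z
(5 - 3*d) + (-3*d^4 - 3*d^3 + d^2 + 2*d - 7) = -3*d^4 - 3*d^3 + d^2 - d - 2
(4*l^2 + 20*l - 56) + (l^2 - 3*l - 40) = 5*l^2 + 17*l - 96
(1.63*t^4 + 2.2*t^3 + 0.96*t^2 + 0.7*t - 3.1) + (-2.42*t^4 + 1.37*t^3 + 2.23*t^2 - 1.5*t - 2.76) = -0.79*t^4 + 3.57*t^3 + 3.19*t^2 - 0.8*t - 5.86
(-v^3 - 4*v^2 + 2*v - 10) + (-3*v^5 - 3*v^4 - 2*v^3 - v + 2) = -3*v^5 - 3*v^4 - 3*v^3 - 4*v^2 + v - 8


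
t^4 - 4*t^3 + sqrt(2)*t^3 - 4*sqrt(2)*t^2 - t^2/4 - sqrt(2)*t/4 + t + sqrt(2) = (t - 4)*(t - 1/2)*(t + 1/2)*(t + sqrt(2))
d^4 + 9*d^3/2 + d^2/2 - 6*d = d*(d - 1)*(d + 3/2)*(d + 4)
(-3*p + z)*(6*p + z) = -18*p^2 + 3*p*z + z^2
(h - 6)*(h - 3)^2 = h^3 - 12*h^2 + 45*h - 54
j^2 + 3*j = j*(j + 3)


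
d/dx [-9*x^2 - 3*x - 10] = -18*x - 3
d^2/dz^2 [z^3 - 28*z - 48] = 6*z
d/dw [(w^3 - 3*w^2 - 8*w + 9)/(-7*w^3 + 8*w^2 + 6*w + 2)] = (-13*w^4 - 100*w^3 + 241*w^2 - 156*w - 70)/(49*w^6 - 112*w^5 - 20*w^4 + 68*w^3 + 68*w^2 + 24*w + 4)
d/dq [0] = 0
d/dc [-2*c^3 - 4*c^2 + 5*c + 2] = -6*c^2 - 8*c + 5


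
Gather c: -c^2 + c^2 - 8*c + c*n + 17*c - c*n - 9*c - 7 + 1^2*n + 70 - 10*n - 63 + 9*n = 0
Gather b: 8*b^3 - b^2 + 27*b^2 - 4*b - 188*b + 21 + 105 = 8*b^3 + 26*b^2 - 192*b + 126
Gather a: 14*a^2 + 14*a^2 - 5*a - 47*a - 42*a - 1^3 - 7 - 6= 28*a^2 - 94*a - 14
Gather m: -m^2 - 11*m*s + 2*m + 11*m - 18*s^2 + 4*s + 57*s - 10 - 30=-m^2 + m*(13 - 11*s) - 18*s^2 + 61*s - 40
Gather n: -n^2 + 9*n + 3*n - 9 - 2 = -n^2 + 12*n - 11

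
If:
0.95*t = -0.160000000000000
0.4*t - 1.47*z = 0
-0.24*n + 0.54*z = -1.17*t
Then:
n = -0.92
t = -0.17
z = -0.05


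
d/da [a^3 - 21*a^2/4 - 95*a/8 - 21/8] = 3*a^2 - 21*a/2 - 95/8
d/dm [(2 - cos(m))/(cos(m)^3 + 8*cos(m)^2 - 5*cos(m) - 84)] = (61*cos(m)/2 - cos(2*m) - cos(3*m)/2 - 95)*sin(m)/(cos(m)^3 + 8*cos(m)^2 - 5*cos(m) - 84)^2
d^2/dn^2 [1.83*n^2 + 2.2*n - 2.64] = 3.66000000000000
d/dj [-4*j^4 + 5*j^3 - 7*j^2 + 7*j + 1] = -16*j^3 + 15*j^2 - 14*j + 7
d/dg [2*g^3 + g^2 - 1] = 2*g*(3*g + 1)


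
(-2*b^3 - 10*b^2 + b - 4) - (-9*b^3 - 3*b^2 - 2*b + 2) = 7*b^3 - 7*b^2 + 3*b - 6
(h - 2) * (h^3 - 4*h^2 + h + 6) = h^4 - 6*h^3 + 9*h^2 + 4*h - 12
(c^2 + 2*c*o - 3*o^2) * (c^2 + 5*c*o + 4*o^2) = c^4 + 7*c^3*o + 11*c^2*o^2 - 7*c*o^3 - 12*o^4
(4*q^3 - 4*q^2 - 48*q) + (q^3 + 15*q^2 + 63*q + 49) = 5*q^3 + 11*q^2 + 15*q + 49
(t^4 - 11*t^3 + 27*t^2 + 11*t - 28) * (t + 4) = t^5 - 7*t^4 - 17*t^3 + 119*t^2 + 16*t - 112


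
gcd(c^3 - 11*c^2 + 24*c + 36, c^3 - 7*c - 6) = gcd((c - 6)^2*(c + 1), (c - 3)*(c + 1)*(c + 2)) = c + 1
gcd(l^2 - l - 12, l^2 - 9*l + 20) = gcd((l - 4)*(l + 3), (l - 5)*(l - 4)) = l - 4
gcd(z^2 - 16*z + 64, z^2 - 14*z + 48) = z - 8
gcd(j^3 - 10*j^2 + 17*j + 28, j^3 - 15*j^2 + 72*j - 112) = j^2 - 11*j + 28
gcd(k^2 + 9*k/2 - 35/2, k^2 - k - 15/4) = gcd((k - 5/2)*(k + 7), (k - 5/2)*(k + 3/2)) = k - 5/2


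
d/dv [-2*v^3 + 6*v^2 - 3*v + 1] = -6*v^2 + 12*v - 3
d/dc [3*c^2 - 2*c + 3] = 6*c - 2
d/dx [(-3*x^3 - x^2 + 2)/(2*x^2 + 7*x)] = (-6*x^4 - 42*x^3 - 7*x^2 - 8*x - 14)/(x^2*(4*x^2 + 28*x + 49))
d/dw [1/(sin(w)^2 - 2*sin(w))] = 2*(1 - sin(w))*cos(w)/((sin(w) - 2)^2*sin(w)^2)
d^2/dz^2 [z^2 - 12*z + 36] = 2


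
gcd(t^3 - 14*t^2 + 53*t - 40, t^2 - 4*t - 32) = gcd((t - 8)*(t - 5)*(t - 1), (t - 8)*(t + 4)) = t - 8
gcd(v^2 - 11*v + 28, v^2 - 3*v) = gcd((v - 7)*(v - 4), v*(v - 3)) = 1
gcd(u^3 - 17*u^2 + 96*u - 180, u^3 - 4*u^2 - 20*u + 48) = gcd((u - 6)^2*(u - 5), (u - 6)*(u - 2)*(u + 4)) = u - 6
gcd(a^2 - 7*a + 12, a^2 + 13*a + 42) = 1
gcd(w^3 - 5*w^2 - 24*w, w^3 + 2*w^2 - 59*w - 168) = w^2 - 5*w - 24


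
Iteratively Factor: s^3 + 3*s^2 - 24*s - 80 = (s + 4)*(s^2 - s - 20) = (s + 4)^2*(s - 5)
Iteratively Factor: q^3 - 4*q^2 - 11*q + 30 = (q - 2)*(q^2 - 2*q - 15) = (q - 2)*(q + 3)*(q - 5)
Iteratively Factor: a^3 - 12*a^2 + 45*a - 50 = (a - 2)*(a^2 - 10*a + 25) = (a - 5)*(a - 2)*(a - 5)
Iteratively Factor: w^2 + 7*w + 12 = (w + 4)*(w + 3)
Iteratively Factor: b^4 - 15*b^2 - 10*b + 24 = (b + 3)*(b^3 - 3*b^2 - 6*b + 8) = (b - 4)*(b + 3)*(b^2 + b - 2) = (b - 4)*(b + 2)*(b + 3)*(b - 1)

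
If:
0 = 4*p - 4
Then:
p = 1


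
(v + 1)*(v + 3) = v^2 + 4*v + 3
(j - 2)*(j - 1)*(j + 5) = j^3 + 2*j^2 - 13*j + 10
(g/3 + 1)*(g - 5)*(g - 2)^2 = g^4/3 - 2*g^3 - g^2 + 52*g/3 - 20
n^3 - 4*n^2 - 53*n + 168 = (n - 8)*(n - 3)*(n + 7)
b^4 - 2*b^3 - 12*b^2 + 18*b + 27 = (b - 3)^2*(b + 1)*(b + 3)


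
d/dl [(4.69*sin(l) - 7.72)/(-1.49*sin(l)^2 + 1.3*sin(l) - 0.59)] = (6.9881*sin(l)^2 - 23.0056*sin(l) + 7.2689)*cos(l)/(2.2201*sin(l)^4 - 3.874*sin(l)^3 + 3.4482*sin(l)^2 - 1.534*sin(l) + 0.3481)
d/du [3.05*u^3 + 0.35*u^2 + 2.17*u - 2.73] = 9.15*u^2 + 0.7*u + 2.17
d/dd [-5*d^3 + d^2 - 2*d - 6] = -15*d^2 + 2*d - 2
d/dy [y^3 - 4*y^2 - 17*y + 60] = 3*y^2 - 8*y - 17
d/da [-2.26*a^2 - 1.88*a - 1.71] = -4.52*a - 1.88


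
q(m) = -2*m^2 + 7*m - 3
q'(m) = 7 - 4*m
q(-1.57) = -18.92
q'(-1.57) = 13.28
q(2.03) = 2.97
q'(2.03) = -1.12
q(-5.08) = -90.17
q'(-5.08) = 27.32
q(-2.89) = -39.93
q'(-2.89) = 18.56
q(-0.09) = -3.65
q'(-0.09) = 7.36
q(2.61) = 1.65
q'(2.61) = -3.44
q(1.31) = 2.74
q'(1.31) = 1.76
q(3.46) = -2.72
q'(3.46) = -6.84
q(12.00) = -207.00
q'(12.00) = -41.00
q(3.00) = 0.00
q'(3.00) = -5.00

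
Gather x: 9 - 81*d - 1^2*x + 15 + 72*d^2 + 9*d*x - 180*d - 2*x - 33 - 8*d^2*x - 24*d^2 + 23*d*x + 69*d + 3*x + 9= 48*d^2 - 192*d + x*(-8*d^2 + 32*d)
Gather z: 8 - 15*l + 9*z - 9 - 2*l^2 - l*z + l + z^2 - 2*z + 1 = -2*l^2 - 14*l + z^2 + z*(7 - l)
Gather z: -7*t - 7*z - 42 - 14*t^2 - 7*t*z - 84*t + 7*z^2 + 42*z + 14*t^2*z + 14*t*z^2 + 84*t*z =-14*t^2 - 91*t + z^2*(14*t + 7) + z*(14*t^2 + 77*t + 35) - 42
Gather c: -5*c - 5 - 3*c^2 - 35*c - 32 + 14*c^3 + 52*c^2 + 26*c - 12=14*c^3 + 49*c^2 - 14*c - 49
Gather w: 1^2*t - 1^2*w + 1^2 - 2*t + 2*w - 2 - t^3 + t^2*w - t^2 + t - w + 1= -t^3 + t^2*w - t^2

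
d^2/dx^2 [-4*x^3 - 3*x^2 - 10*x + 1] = -24*x - 6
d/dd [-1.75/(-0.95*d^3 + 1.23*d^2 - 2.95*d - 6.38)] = (-4.9875*d^2 + 4.305*d - 5.1625)/(0.95*d^3 - 1.23*d^2 + 2.95*d + 6.38)^2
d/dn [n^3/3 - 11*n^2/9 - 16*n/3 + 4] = n^2 - 22*n/9 - 16/3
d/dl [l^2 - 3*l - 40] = 2*l - 3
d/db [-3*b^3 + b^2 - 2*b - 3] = -9*b^2 + 2*b - 2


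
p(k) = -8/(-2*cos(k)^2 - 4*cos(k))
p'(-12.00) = 1.37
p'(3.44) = -0.10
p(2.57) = -4.10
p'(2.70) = 0.33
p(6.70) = 1.50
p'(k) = -8*(-4*sin(k)*cos(k) - 4*sin(k))/(-2*cos(k)^2 - 4*cos(k))^2 = 8*(sin(k)/cos(k)^2 + tan(k))/(cos(k) + 2)^2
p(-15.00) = -4.25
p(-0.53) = 1.62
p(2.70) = -4.04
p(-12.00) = 1.67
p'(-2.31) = -2.42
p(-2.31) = -4.48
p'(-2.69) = -0.36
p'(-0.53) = -1.23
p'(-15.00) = -1.41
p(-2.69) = -4.04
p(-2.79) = -4.02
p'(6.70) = 0.87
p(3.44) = -4.01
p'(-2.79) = -0.17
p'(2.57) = 0.72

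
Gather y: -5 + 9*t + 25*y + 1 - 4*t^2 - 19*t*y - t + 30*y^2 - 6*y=-4*t^2 + 8*t + 30*y^2 + y*(19 - 19*t) - 4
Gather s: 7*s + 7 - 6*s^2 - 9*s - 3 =-6*s^2 - 2*s + 4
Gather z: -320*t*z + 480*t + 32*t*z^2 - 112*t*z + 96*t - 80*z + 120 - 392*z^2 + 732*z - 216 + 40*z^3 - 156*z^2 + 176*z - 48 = 576*t + 40*z^3 + z^2*(32*t - 548) + z*(828 - 432*t) - 144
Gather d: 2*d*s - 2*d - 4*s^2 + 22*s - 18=d*(2*s - 2) - 4*s^2 + 22*s - 18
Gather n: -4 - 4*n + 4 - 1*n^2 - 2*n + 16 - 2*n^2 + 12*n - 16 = -3*n^2 + 6*n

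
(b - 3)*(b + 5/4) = b^2 - 7*b/4 - 15/4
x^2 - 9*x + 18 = (x - 6)*(x - 3)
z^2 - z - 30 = (z - 6)*(z + 5)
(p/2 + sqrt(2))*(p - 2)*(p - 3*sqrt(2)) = p^3/2 - p^2 - sqrt(2)*p^2/2 - 6*p + sqrt(2)*p + 12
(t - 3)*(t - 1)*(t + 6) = t^3 + 2*t^2 - 21*t + 18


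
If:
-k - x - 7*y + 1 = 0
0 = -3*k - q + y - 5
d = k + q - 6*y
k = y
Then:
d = -7*y - 5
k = y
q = -2*y - 5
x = 1 - 8*y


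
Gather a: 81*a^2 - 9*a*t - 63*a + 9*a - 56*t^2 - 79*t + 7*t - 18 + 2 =81*a^2 + a*(-9*t - 54) - 56*t^2 - 72*t - 16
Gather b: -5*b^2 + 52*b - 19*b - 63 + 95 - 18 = -5*b^2 + 33*b + 14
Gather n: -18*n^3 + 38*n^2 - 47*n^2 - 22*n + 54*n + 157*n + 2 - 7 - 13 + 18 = -18*n^3 - 9*n^2 + 189*n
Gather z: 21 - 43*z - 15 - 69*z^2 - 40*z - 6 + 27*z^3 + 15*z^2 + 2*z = 27*z^3 - 54*z^2 - 81*z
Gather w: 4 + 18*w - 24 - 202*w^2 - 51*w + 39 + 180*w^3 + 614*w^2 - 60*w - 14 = 180*w^3 + 412*w^2 - 93*w + 5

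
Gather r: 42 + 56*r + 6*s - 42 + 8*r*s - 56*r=8*r*s + 6*s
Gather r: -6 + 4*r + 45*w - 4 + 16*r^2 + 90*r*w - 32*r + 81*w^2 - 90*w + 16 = 16*r^2 + r*(90*w - 28) + 81*w^2 - 45*w + 6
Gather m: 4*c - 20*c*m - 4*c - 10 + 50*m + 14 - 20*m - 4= m*(30 - 20*c)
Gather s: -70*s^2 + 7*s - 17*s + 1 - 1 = -70*s^2 - 10*s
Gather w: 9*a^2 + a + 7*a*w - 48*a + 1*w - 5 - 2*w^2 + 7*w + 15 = 9*a^2 - 47*a - 2*w^2 + w*(7*a + 8) + 10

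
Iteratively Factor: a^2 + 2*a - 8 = (a - 2)*(a + 4)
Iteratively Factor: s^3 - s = (s + 1)*(s^2 - s) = s*(s + 1)*(s - 1)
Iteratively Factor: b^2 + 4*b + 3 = (b + 1)*(b + 3)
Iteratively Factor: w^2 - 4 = (w - 2)*(w + 2)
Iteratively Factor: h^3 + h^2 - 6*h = (h + 3)*(h^2 - 2*h) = (h - 2)*(h + 3)*(h)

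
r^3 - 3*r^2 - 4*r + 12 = (r - 3)*(r - 2)*(r + 2)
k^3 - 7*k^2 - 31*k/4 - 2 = (k - 8)*(k + 1/2)^2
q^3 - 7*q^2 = q^2*(q - 7)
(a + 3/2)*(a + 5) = a^2 + 13*a/2 + 15/2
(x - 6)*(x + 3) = x^2 - 3*x - 18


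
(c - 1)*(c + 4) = c^2 + 3*c - 4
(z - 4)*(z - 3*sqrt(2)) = z^2 - 3*sqrt(2)*z - 4*z + 12*sqrt(2)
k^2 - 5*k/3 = k*(k - 5/3)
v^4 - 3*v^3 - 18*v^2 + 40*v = v*(v - 5)*(v - 2)*(v + 4)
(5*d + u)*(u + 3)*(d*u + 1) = 5*d^2*u^2 + 15*d^2*u + d*u^3 + 3*d*u^2 + 5*d*u + 15*d + u^2 + 3*u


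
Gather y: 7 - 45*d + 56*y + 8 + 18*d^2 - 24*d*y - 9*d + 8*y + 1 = 18*d^2 - 54*d + y*(64 - 24*d) + 16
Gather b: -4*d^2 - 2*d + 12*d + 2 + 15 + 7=-4*d^2 + 10*d + 24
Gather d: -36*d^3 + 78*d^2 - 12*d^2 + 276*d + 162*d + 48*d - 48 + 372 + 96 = -36*d^3 + 66*d^2 + 486*d + 420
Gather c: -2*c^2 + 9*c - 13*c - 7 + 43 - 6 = -2*c^2 - 4*c + 30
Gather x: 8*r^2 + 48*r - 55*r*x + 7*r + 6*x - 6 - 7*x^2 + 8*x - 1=8*r^2 + 55*r - 7*x^2 + x*(14 - 55*r) - 7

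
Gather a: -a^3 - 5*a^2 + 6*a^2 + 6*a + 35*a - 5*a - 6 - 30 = -a^3 + a^2 + 36*a - 36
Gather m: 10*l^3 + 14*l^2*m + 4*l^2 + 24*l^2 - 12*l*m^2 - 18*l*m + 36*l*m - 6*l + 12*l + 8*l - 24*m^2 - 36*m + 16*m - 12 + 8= 10*l^3 + 28*l^2 + 14*l + m^2*(-12*l - 24) + m*(14*l^2 + 18*l - 20) - 4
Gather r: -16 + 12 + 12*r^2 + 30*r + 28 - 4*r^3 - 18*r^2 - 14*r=-4*r^3 - 6*r^2 + 16*r + 24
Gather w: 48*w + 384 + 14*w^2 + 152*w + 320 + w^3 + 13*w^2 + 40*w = w^3 + 27*w^2 + 240*w + 704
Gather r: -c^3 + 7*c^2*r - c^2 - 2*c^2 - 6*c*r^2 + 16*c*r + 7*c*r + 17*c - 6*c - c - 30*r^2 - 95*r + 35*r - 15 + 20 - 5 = -c^3 - 3*c^2 + 10*c + r^2*(-6*c - 30) + r*(7*c^2 + 23*c - 60)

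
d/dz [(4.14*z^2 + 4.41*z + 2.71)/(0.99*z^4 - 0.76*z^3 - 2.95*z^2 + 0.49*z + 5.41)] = (-8.1972*z^5 - 9.9513*z^4 - 4.0284*z^3 + 21.2169*z^2 + 60.7838*z + 22.5302)/(0.9801*z^8 - 1.5048*z^7 - 5.2634*z^6 + 5.4542*z^5 + 18.6695*z^4 - 11.1142*z^3 - 31.6789*z^2 + 5.3018*z + 29.2681)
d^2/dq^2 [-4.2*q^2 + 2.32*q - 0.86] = -8.40000000000000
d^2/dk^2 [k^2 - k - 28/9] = 2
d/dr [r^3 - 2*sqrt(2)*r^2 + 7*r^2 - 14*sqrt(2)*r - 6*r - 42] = 3*r^2 - 4*sqrt(2)*r + 14*r - 14*sqrt(2) - 6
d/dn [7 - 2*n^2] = -4*n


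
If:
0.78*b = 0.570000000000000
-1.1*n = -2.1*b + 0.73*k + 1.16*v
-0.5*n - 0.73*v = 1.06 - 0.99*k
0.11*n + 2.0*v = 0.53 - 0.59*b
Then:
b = 0.73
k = 1.33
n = 0.49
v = 0.02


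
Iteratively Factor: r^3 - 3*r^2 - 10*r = (r + 2)*(r^2 - 5*r) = r*(r + 2)*(r - 5)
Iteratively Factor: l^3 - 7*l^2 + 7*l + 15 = (l + 1)*(l^2 - 8*l + 15) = (l - 5)*(l + 1)*(l - 3)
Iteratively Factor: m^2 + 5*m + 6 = (m + 2)*(m + 3)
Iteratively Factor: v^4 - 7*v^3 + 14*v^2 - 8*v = (v - 4)*(v^3 - 3*v^2 + 2*v) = (v - 4)*(v - 2)*(v^2 - v) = v*(v - 4)*(v - 2)*(v - 1)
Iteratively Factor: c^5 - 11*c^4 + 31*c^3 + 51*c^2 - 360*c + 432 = (c - 3)*(c^4 - 8*c^3 + 7*c^2 + 72*c - 144) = (c - 4)*(c - 3)*(c^3 - 4*c^2 - 9*c + 36) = (c - 4)*(c - 3)^2*(c^2 - c - 12) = (c - 4)^2*(c - 3)^2*(c + 3)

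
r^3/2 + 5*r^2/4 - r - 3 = (r/2 + 1)*(r - 3/2)*(r + 2)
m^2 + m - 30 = (m - 5)*(m + 6)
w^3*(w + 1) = w^4 + w^3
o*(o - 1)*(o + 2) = o^3 + o^2 - 2*o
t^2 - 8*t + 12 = (t - 6)*(t - 2)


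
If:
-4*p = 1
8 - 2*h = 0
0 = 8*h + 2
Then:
No Solution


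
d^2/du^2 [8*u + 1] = 0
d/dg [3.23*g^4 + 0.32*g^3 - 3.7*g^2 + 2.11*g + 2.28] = 12.92*g^3 + 0.96*g^2 - 7.4*g + 2.11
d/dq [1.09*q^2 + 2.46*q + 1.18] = 2.18*q + 2.46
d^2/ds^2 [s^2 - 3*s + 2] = 2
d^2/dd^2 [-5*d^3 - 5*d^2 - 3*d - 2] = -30*d - 10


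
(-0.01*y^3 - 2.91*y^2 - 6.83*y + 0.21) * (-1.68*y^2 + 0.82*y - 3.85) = 0.0168*y^5 + 4.8806*y^4 + 9.1267*y^3 + 5.2501*y^2 + 26.4677*y - 0.8085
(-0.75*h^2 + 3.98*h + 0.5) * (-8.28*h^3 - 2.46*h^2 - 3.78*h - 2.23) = 6.21*h^5 - 31.1094*h^4 - 11.0958*h^3 - 14.6019*h^2 - 10.7654*h - 1.115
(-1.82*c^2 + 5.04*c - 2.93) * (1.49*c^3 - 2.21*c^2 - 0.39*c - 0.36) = -2.7118*c^5 + 11.5318*c^4 - 14.7943*c^3 + 5.1649*c^2 - 0.6717*c + 1.0548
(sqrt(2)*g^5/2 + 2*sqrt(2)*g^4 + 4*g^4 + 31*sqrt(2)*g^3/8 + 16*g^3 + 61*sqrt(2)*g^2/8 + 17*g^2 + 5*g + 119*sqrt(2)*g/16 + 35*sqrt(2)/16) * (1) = sqrt(2)*g^5/2 + 2*sqrt(2)*g^4 + 4*g^4 + 31*sqrt(2)*g^3/8 + 16*g^3 + 61*sqrt(2)*g^2/8 + 17*g^2 + 5*g + 119*sqrt(2)*g/16 + 35*sqrt(2)/16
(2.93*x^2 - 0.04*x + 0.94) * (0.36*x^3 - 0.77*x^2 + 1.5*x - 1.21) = 1.0548*x^5 - 2.2705*x^4 + 4.7642*x^3 - 4.3291*x^2 + 1.4584*x - 1.1374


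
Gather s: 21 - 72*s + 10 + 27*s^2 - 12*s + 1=27*s^2 - 84*s + 32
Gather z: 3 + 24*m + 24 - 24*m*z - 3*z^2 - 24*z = 24*m - 3*z^2 + z*(-24*m - 24) + 27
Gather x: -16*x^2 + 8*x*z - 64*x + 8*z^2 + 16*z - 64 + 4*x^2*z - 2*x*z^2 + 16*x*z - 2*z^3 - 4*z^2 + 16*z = x^2*(4*z - 16) + x*(-2*z^2 + 24*z - 64) - 2*z^3 + 4*z^2 + 32*z - 64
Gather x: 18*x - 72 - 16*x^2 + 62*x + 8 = -16*x^2 + 80*x - 64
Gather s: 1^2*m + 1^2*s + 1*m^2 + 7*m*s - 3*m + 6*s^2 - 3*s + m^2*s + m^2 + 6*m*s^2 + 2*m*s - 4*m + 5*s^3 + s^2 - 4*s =2*m^2 - 6*m + 5*s^3 + s^2*(6*m + 7) + s*(m^2 + 9*m - 6)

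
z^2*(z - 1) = z^3 - z^2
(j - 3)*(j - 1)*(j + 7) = j^3 + 3*j^2 - 25*j + 21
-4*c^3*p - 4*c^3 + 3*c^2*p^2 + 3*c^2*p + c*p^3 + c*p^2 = (-c + p)*(4*c + p)*(c*p + c)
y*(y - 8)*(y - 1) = y^3 - 9*y^2 + 8*y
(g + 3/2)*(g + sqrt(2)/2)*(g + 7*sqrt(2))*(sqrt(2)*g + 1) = sqrt(2)*g^4 + 3*sqrt(2)*g^3/2 + 16*g^3 + 29*sqrt(2)*g^2/2 + 24*g^2 + 7*g + 87*sqrt(2)*g/4 + 21/2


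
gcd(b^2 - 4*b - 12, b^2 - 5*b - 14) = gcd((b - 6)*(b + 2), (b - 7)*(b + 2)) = b + 2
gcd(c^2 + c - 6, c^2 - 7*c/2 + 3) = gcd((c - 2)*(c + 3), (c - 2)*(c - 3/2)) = c - 2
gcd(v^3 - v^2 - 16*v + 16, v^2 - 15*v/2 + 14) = v - 4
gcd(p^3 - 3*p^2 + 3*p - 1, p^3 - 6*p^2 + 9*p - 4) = p^2 - 2*p + 1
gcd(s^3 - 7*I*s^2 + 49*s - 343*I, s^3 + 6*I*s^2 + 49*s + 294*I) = s^2 + 49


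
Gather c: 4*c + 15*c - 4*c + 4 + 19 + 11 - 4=15*c + 30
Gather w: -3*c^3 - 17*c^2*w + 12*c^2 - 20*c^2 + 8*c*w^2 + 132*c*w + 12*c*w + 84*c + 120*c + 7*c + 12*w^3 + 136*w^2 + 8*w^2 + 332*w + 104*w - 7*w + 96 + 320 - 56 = -3*c^3 - 8*c^2 + 211*c + 12*w^3 + w^2*(8*c + 144) + w*(-17*c^2 + 144*c + 429) + 360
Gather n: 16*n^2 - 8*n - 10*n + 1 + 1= 16*n^2 - 18*n + 2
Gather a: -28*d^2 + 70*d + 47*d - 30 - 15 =-28*d^2 + 117*d - 45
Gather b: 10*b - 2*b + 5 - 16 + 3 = 8*b - 8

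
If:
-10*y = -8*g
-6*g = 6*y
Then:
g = 0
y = 0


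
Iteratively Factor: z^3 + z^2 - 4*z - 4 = (z + 1)*(z^2 - 4) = (z - 2)*(z + 1)*(z + 2)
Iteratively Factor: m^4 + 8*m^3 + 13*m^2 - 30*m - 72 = (m + 3)*(m^3 + 5*m^2 - 2*m - 24) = (m + 3)*(m + 4)*(m^2 + m - 6) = (m + 3)^2*(m + 4)*(m - 2)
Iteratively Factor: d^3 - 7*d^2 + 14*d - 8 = (d - 1)*(d^2 - 6*d + 8) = (d - 4)*(d - 1)*(d - 2)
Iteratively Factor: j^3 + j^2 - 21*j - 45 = (j + 3)*(j^2 - 2*j - 15) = (j + 3)^2*(j - 5)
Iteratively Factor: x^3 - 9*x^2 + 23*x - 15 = (x - 3)*(x^2 - 6*x + 5) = (x - 5)*(x - 3)*(x - 1)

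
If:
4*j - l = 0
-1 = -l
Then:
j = 1/4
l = 1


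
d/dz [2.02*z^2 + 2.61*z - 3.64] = 4.04*z + 2.61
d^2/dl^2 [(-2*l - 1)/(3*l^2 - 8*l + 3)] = 2*(-4*(2*l + 1)*(3*l - 4)^2 + (18*l - 13)*(3*l^2 - 8*l + 3))/(3*l^2 - 8*l + 3)^3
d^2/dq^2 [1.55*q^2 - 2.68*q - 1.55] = 3.10000000000000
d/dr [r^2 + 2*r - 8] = 2*r + 2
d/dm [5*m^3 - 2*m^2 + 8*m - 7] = 15*m^2 - 4*m + 8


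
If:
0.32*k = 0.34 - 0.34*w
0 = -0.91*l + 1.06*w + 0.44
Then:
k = 1.0625 - 1.0625*w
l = 1.16483516483516*w + 0.483516483516484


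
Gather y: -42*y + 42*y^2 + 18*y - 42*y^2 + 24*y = 0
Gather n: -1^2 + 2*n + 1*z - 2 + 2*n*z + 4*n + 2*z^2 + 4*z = n*(2*z + 6) + 2*z^2 + 5*z - 3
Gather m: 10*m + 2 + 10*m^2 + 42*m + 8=10*m^2 + 52*m + 10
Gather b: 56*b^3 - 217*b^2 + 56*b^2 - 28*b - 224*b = 56*b^3 - 161*b^2 - 252*b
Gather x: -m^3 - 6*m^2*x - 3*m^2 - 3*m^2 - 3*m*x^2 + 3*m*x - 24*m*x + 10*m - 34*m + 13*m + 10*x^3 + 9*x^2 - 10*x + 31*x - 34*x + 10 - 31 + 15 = -m^3 - 6*m^2 - 11*m + 10*x^3 + x^2*(9 - 3*m) + x*(-6*m^2 - 21*m - 13) - 6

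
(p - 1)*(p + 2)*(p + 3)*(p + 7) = p^4 + 11*p^3 + 29*p^2 + p - 42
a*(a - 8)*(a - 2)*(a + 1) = a^4 - 9*a^3 + 6*a^2 + 16*a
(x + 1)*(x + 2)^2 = x^3 + 5*x^2 + 8*x + 4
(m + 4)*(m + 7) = m^2 + 11*m + 28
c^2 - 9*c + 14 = (c - 7)*(c - 2)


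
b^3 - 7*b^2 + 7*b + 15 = (b - 5)*(b - 3)*(b + 1)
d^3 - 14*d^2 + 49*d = d*(d - 7)^2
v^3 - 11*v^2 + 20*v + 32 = (v - 8)*(v - 4)*(v + 1)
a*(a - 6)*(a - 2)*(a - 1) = a^4 - 9*a^3 + 20*a^2 - 12*a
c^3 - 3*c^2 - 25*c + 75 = (c - 5)*(c - 3)*(c + 5)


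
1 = 1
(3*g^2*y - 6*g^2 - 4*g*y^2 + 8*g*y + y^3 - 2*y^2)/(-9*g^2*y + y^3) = (-g*y + 2*g + y^2 - 2*y)/(y*(3*g + y))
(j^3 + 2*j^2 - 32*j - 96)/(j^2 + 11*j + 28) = (j^2 - 2*j - 24)/(j + 7)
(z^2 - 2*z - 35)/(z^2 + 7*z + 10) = (z - 7)/(z + 2)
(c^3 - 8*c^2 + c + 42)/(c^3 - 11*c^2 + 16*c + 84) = (c - 3)/(c - 6)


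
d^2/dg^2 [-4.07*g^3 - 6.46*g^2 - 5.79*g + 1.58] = -24.42*g - 12.92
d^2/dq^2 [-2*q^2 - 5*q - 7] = -4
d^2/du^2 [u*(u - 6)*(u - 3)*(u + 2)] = 6*u*(2*u - 7)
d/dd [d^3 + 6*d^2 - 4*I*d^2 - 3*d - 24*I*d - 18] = 3*d^2 + d*(12 - 8*I) - 3 - 24*I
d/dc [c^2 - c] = 2*c - 1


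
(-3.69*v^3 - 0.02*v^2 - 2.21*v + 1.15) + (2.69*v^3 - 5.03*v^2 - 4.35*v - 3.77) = -1.0*v^3 - 5.05*v^2 - 6.56*v - 2.62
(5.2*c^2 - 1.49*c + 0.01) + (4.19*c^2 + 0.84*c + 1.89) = 9.39*c^2 - 0.65*c + 1.9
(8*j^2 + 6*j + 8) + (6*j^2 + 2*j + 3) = 14*j^2 + 8*j + 11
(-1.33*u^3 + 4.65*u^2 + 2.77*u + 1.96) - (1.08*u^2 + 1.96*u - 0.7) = -1.33*u^3 + 3.57*u^2 + 0.81*u + 2.66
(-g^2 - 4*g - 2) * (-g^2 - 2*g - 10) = g^4 + 6*g^3 + 20*g^2 + 44*g + 20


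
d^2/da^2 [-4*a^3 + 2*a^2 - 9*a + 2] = 4 - 24*a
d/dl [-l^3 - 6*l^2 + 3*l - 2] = -3*l^2 - 12*l + 3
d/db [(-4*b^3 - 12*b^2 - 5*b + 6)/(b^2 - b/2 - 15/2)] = 2*(-8*b^4 + 8*b^3 + 202*b^2 + 336*b + 81)/(4*b^4 - 4*b^3 - 59*b^2 + 30*b + 225)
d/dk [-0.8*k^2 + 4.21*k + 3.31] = 4.21 - 1.6*k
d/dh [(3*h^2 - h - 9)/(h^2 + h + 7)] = 2*(2*h^2 + 30*h + 1)/(h^4 + 2*h^3 + 15*h^2 + 14*h + 49)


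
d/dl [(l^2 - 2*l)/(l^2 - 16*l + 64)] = 2*(8 - 7*l)/(l^3 - 24*l^2 + 192*l - 512)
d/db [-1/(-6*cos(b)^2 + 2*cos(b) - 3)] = 2*(6*cos(b) - 1)*sin(b)/(6*cos(b)^2 - 2*cos(b) + 3)^2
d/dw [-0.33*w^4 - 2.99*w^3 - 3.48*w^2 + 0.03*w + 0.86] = -1.32*w^3 - 8.97*w^2 - 6.96*w + 0.03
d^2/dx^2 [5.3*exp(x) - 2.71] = 5.3*exp(x)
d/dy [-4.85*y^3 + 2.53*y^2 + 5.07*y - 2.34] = -14.55*y^2 + 5.06*y + 5.07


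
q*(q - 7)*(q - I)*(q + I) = q^4 - 7*q^3 + q^2 - 7*q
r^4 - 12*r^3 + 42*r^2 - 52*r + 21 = (r - 7)*(r - 3)*(r - 1)^2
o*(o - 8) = o^2 - 8*o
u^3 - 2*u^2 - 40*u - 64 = (u - 8)*(u + 2)*(u + 4)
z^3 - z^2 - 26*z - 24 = (z - 6)*(z + 1)*(z + 4)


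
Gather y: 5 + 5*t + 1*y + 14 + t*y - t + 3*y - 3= 4*t + y*(t + 4) + 16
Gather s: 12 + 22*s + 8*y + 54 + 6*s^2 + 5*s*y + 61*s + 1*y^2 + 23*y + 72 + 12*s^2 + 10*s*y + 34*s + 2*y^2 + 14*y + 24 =18*s^2 + s*(15*y + 117) + 3*y^2 + 45*y + 162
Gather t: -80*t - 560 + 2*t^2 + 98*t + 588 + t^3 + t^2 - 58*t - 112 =t^3 + 3*t^2 - 40*t - 84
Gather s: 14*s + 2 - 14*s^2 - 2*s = -14*s^2 + 12*s + 2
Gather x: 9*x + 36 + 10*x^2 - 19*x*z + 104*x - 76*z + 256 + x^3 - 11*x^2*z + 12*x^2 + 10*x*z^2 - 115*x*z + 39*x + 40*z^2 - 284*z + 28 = x^3 + x^2*(22 - 11*z) + x*(10*z^2 - 134*z + 152) + 40*z^2 - 360*z + 320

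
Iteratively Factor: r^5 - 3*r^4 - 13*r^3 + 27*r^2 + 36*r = (r)*(r^4 - 3*r^3 - 13*r^2 + 27*r + 36) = r*(r - 3)*(r^3 - 13*r - 12) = r*(r - 3)*(r + 3)*(r^2 - 3*r - 4) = r*(r - 3)*(r + 1)*(r + 3)*(r - 4)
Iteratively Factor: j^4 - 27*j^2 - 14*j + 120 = (j + 4)*(j^3 - 4*j^2 - 11*j + 30) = (j - 5)*(j + 4)*(j^2 + j - 6) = (j - 5)*(j + 3)*(j + 4)*(j - 2)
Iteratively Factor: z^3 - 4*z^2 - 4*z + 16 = (z + 2)*(z^2 - 6*z + 8) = (z - 4)*(z + 2)*(z - 2)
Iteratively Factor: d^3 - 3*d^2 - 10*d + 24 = (d - 2)*(d^2 - d - 12) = (d - 2)*(d + 3)*(d - 4)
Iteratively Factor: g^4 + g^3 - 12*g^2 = (g + 4)*(g^3 - 3*g^2) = g*(g + 4)*(g^2 - 3*g) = g^2*(g + 4)*(g - 3)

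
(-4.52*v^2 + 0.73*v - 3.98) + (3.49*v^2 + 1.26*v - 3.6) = -1.03*v^2 + 1.99*v - 7.58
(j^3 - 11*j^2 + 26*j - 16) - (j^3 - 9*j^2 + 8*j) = -2*j^2 + 18*j - 16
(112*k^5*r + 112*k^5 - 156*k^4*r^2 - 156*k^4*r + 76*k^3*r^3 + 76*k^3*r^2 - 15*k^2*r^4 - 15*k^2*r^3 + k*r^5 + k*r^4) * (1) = 112*k^5*r + 112*k^5 - 156*k^4*r^2 - 156*k^4*r + 76*k^3*r^3 + 76*k^3*r^2 - 15*k^2*r^4 - 15*k^2*r^3 + k*r^5 + k*r^4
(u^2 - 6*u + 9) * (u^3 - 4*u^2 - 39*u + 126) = u^5 - 10*u^4 - 6*u^3 + 324*u^2 - 1107*u + 1134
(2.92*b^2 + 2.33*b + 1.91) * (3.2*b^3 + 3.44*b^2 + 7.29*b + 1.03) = 9.344*b^5 + 17.5008*b^4 + 35.414*b^3 + 26.5637*b^2 + 16.3238*b + 1.9673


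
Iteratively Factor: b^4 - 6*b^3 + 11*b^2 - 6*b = (b)*(b^3 - 6*b^2 + 11*b - 6) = b*(b - 1)*(b^2 - 5*b + 6) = b*(b - 2)*(b - 1)*(b - 3)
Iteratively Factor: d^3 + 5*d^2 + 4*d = (d)*(d^2 + 5*d + 4) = d*(d + 4)*(d + 1)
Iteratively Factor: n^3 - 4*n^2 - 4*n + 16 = (n - 4)*(n^2 - 4) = (n - 4)*(n + 2)*(n - 2)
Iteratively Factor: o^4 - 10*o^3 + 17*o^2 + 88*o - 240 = (o + 3)*(o^3 - 13*o^2 + 56*o - 80) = (o - 4)*(o + 3)*(o^2 - 9*o + 20) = (o - 5)*(o - 4)*(o + 3)*(o - 4)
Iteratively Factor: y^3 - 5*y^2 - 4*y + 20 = (y + 2)*(y^2 - 7*y + 10) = (y - 5)*(y + 2)*(y - 2)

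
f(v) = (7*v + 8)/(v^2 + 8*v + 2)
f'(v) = (-2*v - 8)*(7*v + 8)/(v^2 + 8*v + 2)^2 + 7/(v^2 + 8*v + 2)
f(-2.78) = 0.92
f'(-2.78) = -0.38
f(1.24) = 1.24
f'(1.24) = -0.45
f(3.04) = 0.82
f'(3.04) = -0.13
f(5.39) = 0.62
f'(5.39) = -0.06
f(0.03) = 3.66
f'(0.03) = -10.05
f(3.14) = 0.81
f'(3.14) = -0.12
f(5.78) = 0.59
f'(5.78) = -0.06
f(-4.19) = 1.53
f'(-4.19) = -0.54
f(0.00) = 4.00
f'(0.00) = -12.50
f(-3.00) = 1.00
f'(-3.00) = -0.38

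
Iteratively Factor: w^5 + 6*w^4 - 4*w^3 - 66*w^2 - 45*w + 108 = (w + 4)*(w^4 + 2*w^3 - 12*w^2 - 18*w + 27) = (w + 3)*(w + 4)*(w^3 - w^2 - 9*w + 9) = (w - 3)*(w + 3)*(w + 4)*(w^2 + 2*w - 3) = (w - 3)*(w + 3)^2*(w + 4)*(w - 1)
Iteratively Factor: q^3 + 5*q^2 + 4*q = (q + 1)*(q^2 + 4*q) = (q + 1)*(q + 4)*(q)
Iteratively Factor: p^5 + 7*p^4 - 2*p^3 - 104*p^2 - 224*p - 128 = (p + 4)*(p^4 + 3*p^3 - 14*p^2 - 48*p - 32) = (p + 2)*(p + 4)*(p^3 + p^2 - 16*p - 16) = (p - 4)*(p + 2)*(p + 4)*(p^2 + 5*p + 4) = (p - 4)*(p + 1)*(p + 2)*(p + 4)*(p + 4)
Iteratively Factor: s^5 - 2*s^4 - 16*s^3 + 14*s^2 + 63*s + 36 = (s + 3)*(s^4 - 5*s^3 - s^2 + 17*s + 12) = (s + 1)*(s + 3)*(s^3 - 6*s^2 + 5*s + 12) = (s - 3)*(s + 1)*(s + 3)*(s^2 - 3*s - 4) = (s - 4)*(s - 3)*(s + 1)*(s + 3)*(s + 1)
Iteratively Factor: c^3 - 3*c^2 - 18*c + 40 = (c - 5)*(c^2 + 2*c - 8) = (c - 5)*(c + 4)*(c - 2)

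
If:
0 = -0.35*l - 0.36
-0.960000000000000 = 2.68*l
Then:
No Solution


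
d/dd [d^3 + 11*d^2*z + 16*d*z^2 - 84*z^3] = 3*d^2 + 22*d*z + 16*z^2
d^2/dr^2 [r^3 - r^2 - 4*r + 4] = 6*r - 2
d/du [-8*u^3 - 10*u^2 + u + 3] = -24*u^2 - 20*u + 1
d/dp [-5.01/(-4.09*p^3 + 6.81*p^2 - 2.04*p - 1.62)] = (-61.4727*p^2 + 68.2362*p - 10.2204)/(4.09*p^3 - 6.81*p^2 + 2.04*p + 1.62)^2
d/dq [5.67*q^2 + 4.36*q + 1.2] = 11.34*q + 4.36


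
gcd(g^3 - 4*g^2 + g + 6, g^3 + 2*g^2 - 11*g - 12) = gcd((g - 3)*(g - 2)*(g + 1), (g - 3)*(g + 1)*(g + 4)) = g^2 - 2*g - 3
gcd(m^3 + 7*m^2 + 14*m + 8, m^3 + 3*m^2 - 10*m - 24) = m^2 + 6*m + 8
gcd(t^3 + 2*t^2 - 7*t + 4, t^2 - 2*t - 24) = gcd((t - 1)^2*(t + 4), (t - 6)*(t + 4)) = t + 4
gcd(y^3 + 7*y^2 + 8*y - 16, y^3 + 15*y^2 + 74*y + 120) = y + 4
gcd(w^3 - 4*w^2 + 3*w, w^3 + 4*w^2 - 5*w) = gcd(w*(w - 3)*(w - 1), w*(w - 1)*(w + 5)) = w^2 - w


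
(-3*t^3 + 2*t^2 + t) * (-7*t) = 21*t^4 - 14*t^3 - 7*t^2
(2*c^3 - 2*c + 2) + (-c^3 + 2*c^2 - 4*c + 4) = c^3 + 2*c^2 - 6*c + 6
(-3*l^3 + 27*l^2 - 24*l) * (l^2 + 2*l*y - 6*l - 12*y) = -3*l^5 - 6*l^4*y + 45*l^4 + 90*l^3*y - 186*l^3 - 372*l^2*y + 144*l^2 + 288*l*y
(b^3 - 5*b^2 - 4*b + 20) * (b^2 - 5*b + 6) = b^5 - 10*b^4 + 27*b^3 + 10*b^2 - 124*b + 120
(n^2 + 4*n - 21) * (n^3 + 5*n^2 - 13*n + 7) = n^5 + 9*n^4 - 14*n^3 - 150*n^2 + 301*n - 147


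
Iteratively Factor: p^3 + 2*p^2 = (p + 2)*(p^2) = p*(p + 2)*(p)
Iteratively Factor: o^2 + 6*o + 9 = (o + 3)*(o + 3)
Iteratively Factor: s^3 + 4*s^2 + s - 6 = (s - 1)*(s^2 + 5*s + 6) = (s - 1)*(s + 2)*(s + 3)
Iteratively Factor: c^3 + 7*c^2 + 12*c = (c + 4)*(c^2 + 3*c) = (c + 3)*(c + 4)*(c)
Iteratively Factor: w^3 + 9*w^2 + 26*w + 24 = (w + 3)*(w^2 + 6*w + 8) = (w + 2)*(w + 3)*(w + 4)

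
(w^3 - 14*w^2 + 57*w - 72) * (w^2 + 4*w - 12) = w^5 - 10*w^4 - 11*w^3 + 324*w^2 - 972*w + 864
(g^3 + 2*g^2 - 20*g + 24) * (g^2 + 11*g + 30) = g^5 + 13*g^4 + 32*g^3 - 136*g^2 - 336*g + 720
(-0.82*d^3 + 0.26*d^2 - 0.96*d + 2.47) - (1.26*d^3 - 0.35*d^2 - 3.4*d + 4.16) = -2.08*d^3 + 0.61*d^2 + 2.44*d - 1.69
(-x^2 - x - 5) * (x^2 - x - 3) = -x^4 - x^2 + 8*x + 15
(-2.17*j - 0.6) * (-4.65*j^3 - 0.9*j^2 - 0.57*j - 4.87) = 10.0905*j^4 + 4.743*j^3 + 1.7769*j^2 + 10.9099*j + 2.922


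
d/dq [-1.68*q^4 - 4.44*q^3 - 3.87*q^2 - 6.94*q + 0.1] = -6.72*q^3 - 13.32*q^2 - 7.74*q - 6.94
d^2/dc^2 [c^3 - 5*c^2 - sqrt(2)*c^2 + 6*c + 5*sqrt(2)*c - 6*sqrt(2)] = 6*c - 10 - 2*sqrt(2)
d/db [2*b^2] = 4*b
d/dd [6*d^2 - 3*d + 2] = 12*d - 3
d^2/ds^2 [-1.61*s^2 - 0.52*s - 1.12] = -3.22000000000000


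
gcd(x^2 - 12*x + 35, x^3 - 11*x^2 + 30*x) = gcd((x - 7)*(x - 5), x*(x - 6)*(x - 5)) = x - 5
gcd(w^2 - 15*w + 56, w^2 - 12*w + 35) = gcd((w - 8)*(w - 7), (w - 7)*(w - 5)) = w - 7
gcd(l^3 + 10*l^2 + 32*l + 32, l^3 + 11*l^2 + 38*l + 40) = l^2 + 6*l + 8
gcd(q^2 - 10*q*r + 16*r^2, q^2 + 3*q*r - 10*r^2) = q - 2*r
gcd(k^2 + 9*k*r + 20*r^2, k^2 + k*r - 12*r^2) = k + 4*r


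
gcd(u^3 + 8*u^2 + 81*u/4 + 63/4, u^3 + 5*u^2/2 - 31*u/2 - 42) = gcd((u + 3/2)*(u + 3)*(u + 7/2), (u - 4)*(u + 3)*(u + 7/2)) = u^2 + 13*u/2 + 21/2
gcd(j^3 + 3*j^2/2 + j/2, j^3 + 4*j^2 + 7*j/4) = j^2 + j/2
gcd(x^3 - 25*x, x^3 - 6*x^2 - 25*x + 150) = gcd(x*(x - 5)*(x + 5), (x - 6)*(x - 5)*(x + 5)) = x^2 - 25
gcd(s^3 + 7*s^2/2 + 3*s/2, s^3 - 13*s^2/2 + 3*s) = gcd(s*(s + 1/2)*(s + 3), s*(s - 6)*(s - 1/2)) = s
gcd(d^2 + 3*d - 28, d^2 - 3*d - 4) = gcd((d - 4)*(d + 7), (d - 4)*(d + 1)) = d - 4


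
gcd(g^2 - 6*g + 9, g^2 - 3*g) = g - 3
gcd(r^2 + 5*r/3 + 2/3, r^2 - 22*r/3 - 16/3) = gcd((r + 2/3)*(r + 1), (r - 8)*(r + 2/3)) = r + 2/3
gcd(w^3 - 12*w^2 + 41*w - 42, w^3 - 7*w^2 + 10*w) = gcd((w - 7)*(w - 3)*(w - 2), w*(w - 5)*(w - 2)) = w - 2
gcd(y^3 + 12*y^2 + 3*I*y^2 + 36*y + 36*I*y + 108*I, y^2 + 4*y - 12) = y + 6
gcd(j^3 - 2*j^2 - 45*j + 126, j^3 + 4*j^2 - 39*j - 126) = j^2 + j - 42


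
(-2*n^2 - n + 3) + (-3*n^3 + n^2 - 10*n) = -3*n^3 - n^2 - 11*n + 3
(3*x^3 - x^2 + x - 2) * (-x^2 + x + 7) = -3*x^5 + 4*x^4 + 19*x^3 - 4*x^2 + 5*x - 14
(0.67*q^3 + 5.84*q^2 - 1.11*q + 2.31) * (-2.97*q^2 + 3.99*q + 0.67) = -1.9899*q^5 - 14.6715*q^4 + 27.0472*q^3 - 7.3768*q^2 + 8.4732*q + 1.5477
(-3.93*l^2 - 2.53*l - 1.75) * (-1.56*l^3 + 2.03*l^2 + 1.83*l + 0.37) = 6.1308*l^5 - 4.0311*l^4 - 9.5978*l^3 - 9.6365*l^2 - 4.1386*l - 0.6475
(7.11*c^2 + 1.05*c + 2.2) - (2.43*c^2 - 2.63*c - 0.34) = 4.68*c^2 + 3.68*c + 2.54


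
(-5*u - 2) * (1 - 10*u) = 50*u^2 + 15*u - 2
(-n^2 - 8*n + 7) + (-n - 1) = -n^2 - 9*n + 6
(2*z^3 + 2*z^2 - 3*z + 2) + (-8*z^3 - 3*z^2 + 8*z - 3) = -6*z^3 - z^2 + 5*z - 1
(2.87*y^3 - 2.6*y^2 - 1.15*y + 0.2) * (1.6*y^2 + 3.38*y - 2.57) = 4.592*y^5 + 5.5406*y^4 - 18.0039*y^3 + 3.115*y^2 + 3.6315*y - 0.514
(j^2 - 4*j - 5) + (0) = j^2 - 4*j - 5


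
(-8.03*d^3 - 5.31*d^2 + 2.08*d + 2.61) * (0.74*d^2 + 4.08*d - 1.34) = -5.9422*d^5 - 36.6918*d^4 - 9.3654*d^3 + 17.5332*d^2 + 7.8616*d - 3.4974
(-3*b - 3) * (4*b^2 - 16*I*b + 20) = -12*b^3 - 12*b^2 + 48*I*b^2 - 60*b + 48*I*b - 60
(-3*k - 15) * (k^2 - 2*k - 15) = -3*k^3 - 9*k^2 + 75*k + 225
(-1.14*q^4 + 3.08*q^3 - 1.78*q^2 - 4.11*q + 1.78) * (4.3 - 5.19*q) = 5.9166*q^5 - 20.8872*q^4 + 22.4822*q^3 + 13.6769*q^2 - 26.9112*q + 7.654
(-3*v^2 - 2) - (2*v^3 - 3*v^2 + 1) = -2*v^3 - 3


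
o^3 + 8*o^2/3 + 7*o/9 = o*(o + 1/3)*(o + 7/3)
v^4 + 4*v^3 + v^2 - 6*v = v*(v - 1)*(v + 2)*(v + 3)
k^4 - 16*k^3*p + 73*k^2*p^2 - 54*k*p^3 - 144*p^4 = (k - 8*p)*(k - 6*p)*(k - 3*p)*(k + p)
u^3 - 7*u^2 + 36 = (u - 6)*(u - 3)*(u + 2)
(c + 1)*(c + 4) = c^2 + 5*c + 4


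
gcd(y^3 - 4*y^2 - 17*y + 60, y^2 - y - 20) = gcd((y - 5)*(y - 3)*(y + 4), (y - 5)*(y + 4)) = y^2 - y - 20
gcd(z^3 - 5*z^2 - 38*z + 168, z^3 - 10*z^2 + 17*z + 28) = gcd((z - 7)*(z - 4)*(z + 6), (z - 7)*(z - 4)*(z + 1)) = z^2 - 11*z + 28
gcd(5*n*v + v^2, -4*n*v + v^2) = v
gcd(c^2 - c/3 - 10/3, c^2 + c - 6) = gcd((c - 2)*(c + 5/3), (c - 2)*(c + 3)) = c - 2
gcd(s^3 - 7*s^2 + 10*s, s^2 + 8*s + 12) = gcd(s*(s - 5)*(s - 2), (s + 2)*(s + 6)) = 1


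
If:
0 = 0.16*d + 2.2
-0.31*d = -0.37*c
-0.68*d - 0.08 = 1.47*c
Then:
No Solution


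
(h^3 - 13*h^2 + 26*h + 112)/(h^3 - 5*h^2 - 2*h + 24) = (h^2 - 15*h + 56)/(h^2 - 7*h + 12)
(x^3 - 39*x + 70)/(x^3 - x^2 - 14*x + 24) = (x^2 + 2*x - 35)/(x^2 + x - 12)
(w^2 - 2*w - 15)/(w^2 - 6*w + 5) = (w + 3)/(w - 1)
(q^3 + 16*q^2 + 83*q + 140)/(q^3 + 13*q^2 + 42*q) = (q^2 + 9*q + 20)/(q*(q + 6))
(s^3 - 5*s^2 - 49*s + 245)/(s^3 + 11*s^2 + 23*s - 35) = (s^2 - 12*s + 35)/(s^2 + 4*s - 5)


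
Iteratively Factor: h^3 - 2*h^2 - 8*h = (h + 2)*(h^2 - 4*h) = (h - 4)*(h + 2)*(h)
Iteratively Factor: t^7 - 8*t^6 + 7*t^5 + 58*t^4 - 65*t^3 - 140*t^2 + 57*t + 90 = (t - 3)*(t^6 - 5*t^5 - 8*t^4 + 34*t^3 + 37*t^2 - 29*t - 30) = (t - 3)^2*(t^5 - 2*t^4 - 14*t^3 - 8*t^2 + 13*t + 10) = (t - 3)^2*(t + 1)*(t^4 - 3*t^3 - 11*t^2 + 3*t + 10) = (t - 3)^2*(t - 1)*(t + 1)*(t^3 - 2*t^2 - 13*t - 10) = (t - 3)^2*(t - 1)*(t + 1)^2*(t^2 - 3*t - 10) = (t - 3)^2*(t - 1)*(t + 1)^2*(t + 2)*(t - 5)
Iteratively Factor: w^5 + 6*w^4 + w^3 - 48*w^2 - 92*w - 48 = (w + 2)*(w^4 + 4*w^3 - 7*w^2 - 34*w - 24) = (w + 1)*(w + 2)*(w^3 + 3*w^2 - 10*w - 24) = (w + 1)*(w + 2)^2*(w^2 + w - 12) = (w - 3)*(w + 1)*(w + 2)^2*(w + 4)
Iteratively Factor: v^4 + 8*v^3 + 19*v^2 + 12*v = (v + 4)*(v^3 + 4*v^2 + 3*v) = (v + 1)*(v + 4)*(v^2 + 3*v) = v*(v + 1)*(v + 4)*(v + 3)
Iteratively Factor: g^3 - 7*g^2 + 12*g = (g)*(g^2 - 7*g + 12) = g*(g - 3)*(g - 4)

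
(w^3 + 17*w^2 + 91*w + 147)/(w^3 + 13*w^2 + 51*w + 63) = (w + 7)/(w + 3)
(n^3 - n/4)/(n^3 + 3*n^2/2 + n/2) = (n - 1/2)/(n + 1)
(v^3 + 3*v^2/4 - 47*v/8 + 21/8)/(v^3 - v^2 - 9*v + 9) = (8*v^2 - 18*v + 7)/(8*(v^2 - 4*v + 3))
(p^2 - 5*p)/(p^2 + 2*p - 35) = p/(p + 7)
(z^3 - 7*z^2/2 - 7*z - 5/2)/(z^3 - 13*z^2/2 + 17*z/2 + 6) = (z^2 - 4*z - 5)/(z^2 - 7*z + 12)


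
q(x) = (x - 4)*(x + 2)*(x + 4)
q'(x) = (x - 4)*(x + 2) + (x - 4)*(x + 4) + (x + 2)*(x + 4) = 3*x^2 + 4*x - 16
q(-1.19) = -11.81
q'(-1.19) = -16.51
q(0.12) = -33.89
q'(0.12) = -15.48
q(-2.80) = 6.53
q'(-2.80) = -3.68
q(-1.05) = -14.15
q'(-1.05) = -16.89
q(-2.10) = 1.16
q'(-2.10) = -11.17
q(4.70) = 40.80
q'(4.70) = 69.07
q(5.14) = 74.40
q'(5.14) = 83.82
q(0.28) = -36.30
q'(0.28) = -14.64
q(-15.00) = -2717.00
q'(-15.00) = 599.00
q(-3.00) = 7.00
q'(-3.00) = -1.00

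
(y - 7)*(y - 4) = y^2 - 11*y + 28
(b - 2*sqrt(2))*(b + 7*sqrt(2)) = b^2 + 5*sqrt(2)*b - 28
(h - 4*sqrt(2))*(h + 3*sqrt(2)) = h^2 - sqrt(2)*h - 24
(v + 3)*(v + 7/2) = v^2 + 13*v/2 + 21/2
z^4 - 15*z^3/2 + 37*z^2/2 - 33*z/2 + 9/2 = (z - 3)^2*(z - 1)*(z - 1/2)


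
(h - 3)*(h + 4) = h^2 + h - 12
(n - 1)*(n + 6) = n^2 + 5*n - 6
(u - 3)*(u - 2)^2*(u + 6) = u^4 - u^3 - 26*u^2 + 84*u - 72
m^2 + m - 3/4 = (m - 1/2)*(m + 3/2)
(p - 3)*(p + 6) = p^2 + 3*p - 18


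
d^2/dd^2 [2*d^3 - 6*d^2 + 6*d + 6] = 12*d - 12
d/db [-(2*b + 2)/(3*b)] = 2/(3*b^2)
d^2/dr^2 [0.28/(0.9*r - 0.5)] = 0.4536/(0.9*r - 0.5)^3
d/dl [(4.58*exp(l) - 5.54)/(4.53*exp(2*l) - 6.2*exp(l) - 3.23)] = (-20.7474*exp(2*l) + 50.1924*exp(l) - 49.1414)*exp(l)/(20.5209*exp(4*l) - 56.172*exp(3*l) + 9.17620000000001*exp(2*l) + 40.052*exp(l) + 10.4329)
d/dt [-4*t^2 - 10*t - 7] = -8*t - 10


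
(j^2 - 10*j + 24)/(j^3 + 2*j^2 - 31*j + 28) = (j - 6)/(j^2 + 6*j - 7)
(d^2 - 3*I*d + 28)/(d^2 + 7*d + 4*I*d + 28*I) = (d - 7*I)/(d + 7)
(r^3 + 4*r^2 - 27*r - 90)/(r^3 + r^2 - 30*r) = (r + 3)/r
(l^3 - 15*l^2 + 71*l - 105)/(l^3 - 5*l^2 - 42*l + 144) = (l^2 - 12*l + 35)/(l^2 - 2*l - 48)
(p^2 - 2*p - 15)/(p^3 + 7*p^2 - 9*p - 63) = (p - 5)/(p^2 + 4*p - 21)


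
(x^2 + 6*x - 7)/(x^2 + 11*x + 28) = (x - 1)/(x + 4)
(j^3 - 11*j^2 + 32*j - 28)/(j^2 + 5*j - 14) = (j^2 - 9*j + 14)/(j + 7)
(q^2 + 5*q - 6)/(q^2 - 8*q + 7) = (q + 6)/(q - 7)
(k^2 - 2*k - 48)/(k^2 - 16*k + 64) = (k + 6)/(k - 8)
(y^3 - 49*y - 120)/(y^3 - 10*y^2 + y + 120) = (y + 5)/(y - 5)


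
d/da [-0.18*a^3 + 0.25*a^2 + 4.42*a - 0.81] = -0.54*a^2 + 0.5*a + 4.42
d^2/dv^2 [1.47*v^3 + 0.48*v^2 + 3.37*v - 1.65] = 8.82*v + 0.96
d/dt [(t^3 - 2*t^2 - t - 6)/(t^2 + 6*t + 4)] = (t^4 + 12*t^3 + t^2 - 4*t + 32)/(t^4 + 12*t^3 + 44*t^2 + 48*t + 16)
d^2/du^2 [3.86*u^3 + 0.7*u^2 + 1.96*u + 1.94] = 23.16*u + 1.4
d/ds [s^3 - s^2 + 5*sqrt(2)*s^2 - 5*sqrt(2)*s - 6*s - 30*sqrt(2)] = 3*s^2 - 2*s + 10*sqrt(2)*s - 5*sqrt(2) - 6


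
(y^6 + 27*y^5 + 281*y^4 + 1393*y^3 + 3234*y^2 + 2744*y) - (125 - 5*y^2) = y^6 + 27*y^5 + 281*y^4 + 1393*y^3 + 3239*y^2 + 2744*y - 125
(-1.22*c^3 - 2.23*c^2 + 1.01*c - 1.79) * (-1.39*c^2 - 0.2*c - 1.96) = 1.6958*c^5 + 3.3437*c^4 + 1.4333*c^3 + 6.6569*c^2 - 1.6216*c + 3.5084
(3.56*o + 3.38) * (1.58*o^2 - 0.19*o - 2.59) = 5.6248*o^3 + 4.664*o^2 - 9.8626*o - 8.7542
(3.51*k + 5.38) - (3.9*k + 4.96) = 0.42 - 0.39*k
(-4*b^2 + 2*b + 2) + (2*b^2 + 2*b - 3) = -2*b^2 + 4*b - 1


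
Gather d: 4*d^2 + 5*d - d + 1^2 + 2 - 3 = 4*d^2 + 4*d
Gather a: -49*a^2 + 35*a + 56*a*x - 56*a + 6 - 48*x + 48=-49*a^2 + a*(56*x - 21) - 48*x + 54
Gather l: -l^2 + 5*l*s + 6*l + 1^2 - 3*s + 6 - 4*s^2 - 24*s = -l^2 + l*(5*s + 6) - 4*s^2 - 27*s + 7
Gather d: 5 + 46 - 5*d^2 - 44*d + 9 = -5*d^2 - 44*d + 60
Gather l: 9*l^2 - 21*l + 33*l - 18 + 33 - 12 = 9*l^2 + 12*l + 3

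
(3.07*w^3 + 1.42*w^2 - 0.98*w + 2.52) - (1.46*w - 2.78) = 3.07*w^3 + 1.42*w^2 - 2.44*w + 5.3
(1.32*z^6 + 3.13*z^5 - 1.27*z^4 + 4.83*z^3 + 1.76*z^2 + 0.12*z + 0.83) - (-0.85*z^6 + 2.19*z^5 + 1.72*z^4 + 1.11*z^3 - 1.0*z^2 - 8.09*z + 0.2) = 2.17*z^6 + 0.94*z^5 - 2.99*z^4 + 3.72*z^3 + 2.76*z^2 + 8.21*z + 0.63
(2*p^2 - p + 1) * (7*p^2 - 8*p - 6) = 14*p^4 - 23*p^3 + 3*p^2 - 2*p - 6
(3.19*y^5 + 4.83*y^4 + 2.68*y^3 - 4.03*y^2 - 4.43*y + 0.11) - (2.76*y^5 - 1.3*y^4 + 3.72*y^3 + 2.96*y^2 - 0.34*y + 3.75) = 0.43*y^5 + 6.13*y^4 - 1.04*y^3 - 6.99*y^2 - 4.09*y - 3.64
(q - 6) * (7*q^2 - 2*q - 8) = 7*q^3 - 44*q^2 + 4*q + 48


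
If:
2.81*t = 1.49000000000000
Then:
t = 0.53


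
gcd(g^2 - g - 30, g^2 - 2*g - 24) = g - 6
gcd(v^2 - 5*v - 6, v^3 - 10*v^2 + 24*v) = v - 6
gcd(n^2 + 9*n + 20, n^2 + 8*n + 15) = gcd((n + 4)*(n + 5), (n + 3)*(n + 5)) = n + 5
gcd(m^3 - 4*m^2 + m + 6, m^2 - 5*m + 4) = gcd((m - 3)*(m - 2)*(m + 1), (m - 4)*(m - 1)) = 1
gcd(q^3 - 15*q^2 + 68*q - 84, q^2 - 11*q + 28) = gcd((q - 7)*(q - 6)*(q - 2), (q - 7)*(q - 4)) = q - 7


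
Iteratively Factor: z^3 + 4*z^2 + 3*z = (z)*(z^2 + 4*z + 3) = z*(z + 1)*(z + 3)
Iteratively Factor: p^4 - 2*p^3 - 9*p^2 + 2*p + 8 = (p - 4)*(p^3 + 2*p^2 - p - 2) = (p - 4)*(p + 2)*(p^2 - 1) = (p - 4)*(p + 1)*(p + 2)*(p - 1)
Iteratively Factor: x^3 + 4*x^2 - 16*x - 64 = (x + 4)*(x^2 - 16) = (x - 4)*(x + 4)*(x + 4)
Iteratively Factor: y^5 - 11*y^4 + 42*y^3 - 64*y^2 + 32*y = (y - 2)*(y^4 - 9*y^3 + 24*y^2 - 16*y) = (y - 2)*(y - 1)*(y^3 - 8*y^2 + 16*y) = (y - 4)*(y - 2)*(y - 1)*(y^2 - 4*y) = (y - 4)^2*(y - 2)*(y - 1)*(y)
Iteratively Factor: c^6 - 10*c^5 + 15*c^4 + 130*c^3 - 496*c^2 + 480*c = (c - 3)*(c^5 - 7*c^4 - 6*c^3 + 112*c^2 - 160*c) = (c - 3)*(c + 4)*(c^4 - 11*c^3 + 38*c^2 - 40*c) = c*(c - 3)*(c + 4)*(c^3 - 11*c^2 + 38*c - 40) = c*(c - 4)*(c - 3)*(c + 4)*(c^2 - 7*c + 10) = c*(c - 5)*(c - 4)*(c - 3)*(c + 4)*(c - 2)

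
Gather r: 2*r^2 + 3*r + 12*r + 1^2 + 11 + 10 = 2*r^2 + 15*r + 22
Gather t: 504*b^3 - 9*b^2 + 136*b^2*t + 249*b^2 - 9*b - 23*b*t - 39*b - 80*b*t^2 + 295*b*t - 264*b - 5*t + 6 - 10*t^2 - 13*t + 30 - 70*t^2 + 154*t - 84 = 504*b^3 + 240*b^2 - 312*b + t^2*(-80*b - 80) + t*(136*b^2 + 272*b + 136) - 48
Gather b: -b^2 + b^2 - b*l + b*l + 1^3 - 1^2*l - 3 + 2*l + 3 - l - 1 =0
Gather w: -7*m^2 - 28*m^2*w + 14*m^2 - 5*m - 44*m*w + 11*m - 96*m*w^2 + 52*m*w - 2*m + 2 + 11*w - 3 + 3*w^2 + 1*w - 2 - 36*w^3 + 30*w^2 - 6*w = 7*m^2 + 4*m - 36*w^3 + w^2*(33 - 96*m) + w*(-28*m^2 + 8*m + 6) - 3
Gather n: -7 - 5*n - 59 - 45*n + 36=-50*n - 30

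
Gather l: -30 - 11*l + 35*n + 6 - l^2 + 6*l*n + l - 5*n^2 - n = -l^2 + l*(6*n - 10) - 5*n^2 + 34*n - 24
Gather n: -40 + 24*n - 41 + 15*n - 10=39*n - 91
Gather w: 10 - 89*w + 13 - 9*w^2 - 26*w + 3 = -9*w^2 - 115*w + 26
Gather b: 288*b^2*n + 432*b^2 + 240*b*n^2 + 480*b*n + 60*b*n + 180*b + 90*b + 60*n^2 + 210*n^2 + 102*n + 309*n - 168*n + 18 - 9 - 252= b^2*(288*n + 432) + b*(240*n^2 + 540*n + 270) + 270*n^2 + 243*n - 243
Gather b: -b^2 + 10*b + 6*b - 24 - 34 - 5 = -b^2 + 16*b - 63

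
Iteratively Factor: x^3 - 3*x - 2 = (x + 1)*(x^2 - x - 2) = (x + 1)^2*(x - 2)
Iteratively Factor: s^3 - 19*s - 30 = (s + 2)*(s^2 - 2*s - 15) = (s - 5)*(s + 2)*(s + 3)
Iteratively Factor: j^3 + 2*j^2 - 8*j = (j + 4)*(j^2 - 2*j) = (j - 2)*(j + 4)*(j)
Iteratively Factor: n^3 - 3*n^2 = (n - 3)*(n^2) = n*(n - 3)*(n)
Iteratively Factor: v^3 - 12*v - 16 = (v - 4)*(v^2 + 4*v + 4) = (v - 4)*(v + 2)*(v + 2)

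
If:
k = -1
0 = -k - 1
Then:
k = -1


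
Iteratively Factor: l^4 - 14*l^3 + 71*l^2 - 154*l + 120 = (l - 3)*(l^3 - 11*l^2 + 38*l - 40) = (l - 4)*(l - 3)*(l^2 - 7*l + 10) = (l - 5)*(l - 4)*(l - 3)*(l - 2)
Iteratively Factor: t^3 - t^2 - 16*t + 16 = (t + 4)*(t^2 - 5*t + 4) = (t - 4)*(t + 4)*(t - 1)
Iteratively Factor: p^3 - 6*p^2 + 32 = (p - 4)*(p^2 - 2*p - 8) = (p - 4)^2*(p + 2)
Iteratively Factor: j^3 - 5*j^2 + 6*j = (j)*(j^2 - 5*j + 6) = j*(j - 2)*(j - 3)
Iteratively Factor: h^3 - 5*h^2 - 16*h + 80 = (h - 4)*(h^2 - h - 20) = (h - 5)*(h - 4)*(h + 4)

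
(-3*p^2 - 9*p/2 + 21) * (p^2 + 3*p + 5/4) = -3*p^4 - 27*p^3/2 + 15*p^2/4 + 459*p/8 + 105/4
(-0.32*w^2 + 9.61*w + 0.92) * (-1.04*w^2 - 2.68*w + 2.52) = 0.3328*w^4 - 9.1368*w^3 - 27.518*w^2 + 21.7516*w + 2.3184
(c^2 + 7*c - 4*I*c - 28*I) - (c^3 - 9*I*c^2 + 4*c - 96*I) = -c^3 + c^2 + 9*I*c^2 + 3*c - 4*I*c + 68*I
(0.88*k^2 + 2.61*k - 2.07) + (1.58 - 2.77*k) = 0.88*k^2 - 0.16*k - 0.49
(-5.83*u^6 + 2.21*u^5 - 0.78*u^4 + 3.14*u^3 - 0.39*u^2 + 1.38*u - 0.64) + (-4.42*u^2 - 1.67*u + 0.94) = -5.83*u^6 + 2.21*u^5 - 0.78*u^4 + 3.14*u^3 - 4.81*u^2 - 0.29*u + 0.3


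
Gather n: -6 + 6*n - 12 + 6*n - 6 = 12*n - 24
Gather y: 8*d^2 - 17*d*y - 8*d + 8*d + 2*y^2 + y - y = 8*d^2 - 17*d*y + 2*y^2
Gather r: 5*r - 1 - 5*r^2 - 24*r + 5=-5*r^2 - 19*r + 4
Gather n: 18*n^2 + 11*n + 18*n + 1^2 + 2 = 18*n^2 + 29*n + 3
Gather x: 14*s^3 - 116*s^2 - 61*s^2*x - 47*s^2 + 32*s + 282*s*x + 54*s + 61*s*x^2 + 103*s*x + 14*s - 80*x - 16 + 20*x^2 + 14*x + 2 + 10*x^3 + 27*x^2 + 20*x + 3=14*s^3 - 163*s^2 + 100*s + 10*x^3 + x^2*(61*s + 47) + x*(-61*s^2 + 385*s - 46) - 11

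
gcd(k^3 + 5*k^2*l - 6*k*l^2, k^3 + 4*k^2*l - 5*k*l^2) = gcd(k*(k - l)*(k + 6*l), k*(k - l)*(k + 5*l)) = k^2 - k*l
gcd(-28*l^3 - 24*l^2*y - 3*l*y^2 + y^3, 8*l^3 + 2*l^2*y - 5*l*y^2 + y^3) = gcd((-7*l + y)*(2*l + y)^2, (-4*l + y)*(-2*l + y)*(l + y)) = 1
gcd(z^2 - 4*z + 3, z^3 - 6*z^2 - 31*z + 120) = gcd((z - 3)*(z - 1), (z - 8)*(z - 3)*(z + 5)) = z - 3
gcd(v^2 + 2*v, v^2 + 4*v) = v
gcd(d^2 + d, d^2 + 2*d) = d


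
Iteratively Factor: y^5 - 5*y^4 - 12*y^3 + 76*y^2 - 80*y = (y - 5)*(y^4 - 12*y^2 + 16*y) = (y - 5)*(y - 2)*(y^3 + 2*y^2 - 8*y) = (y - 5)*(y - 2)^2*(y^2 + 4*y) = y*(y - 5)*(y - 2)^2*(y + 4)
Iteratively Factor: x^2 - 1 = (x - 1)*(x + 1)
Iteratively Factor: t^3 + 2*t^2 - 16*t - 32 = (t + 4)*(t^2 - 2*t - 8) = (t - 4)*(t + 4)*(t + 2)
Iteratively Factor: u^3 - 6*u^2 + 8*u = (u - 2)*(u^2 - 4*u) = (u - 4)*(u - 2)*(u)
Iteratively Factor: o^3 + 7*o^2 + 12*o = (o + 3)*(o^2 + 4*o) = (o + 3)*(o + 4)*(o)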